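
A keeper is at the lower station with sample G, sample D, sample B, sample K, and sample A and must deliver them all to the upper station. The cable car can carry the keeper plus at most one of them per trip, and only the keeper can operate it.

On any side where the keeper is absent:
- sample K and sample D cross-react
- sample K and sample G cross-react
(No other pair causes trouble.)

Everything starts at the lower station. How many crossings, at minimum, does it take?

Counting alone: the keeper can take at most 1 across per trip to the upper station, so moving all 5 needs at least 5 loaded trips out, with a return between consecutive ones — at least 9 crossings.
The safety rule pushes this higher. Following every safe sequence of crossings, the most of the 5 that can be at the upper station as the cable car arrives there on crossing 9 is 4 — never all 5.
So no plan with fewer than 11 crossings exists, and this one achieves 11:
1. Keeper goes to the upper station with sample K.
2. Keeper goes back to the lower station alone.
3. Keeper goes to the upper station with sample G.
4. Keeper goes back to the lower station with sample K.
5. Keeper goes to the upper station with sample D.
6. Keeper goes back to the lower station alone.
7. Keeper goes to the upper station with sample B.
8. Keeper goes back to the lower station alone.
9. Keeper goes to the upper station with sample A.
10. Keeper goes back to the lower station alone.
11. Keeper goes to the upper station with sample K.

11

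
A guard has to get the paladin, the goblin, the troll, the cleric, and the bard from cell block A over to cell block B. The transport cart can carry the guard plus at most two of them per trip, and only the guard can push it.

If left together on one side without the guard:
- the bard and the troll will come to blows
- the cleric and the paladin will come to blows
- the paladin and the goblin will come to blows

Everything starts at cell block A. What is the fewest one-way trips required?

Counting alone: the guard can take at most 2 across per trip to cell block B, so moving all 5 needs at least 3 loaded trips out, with a return between consecutive ones — at least 5 crossings.
The plan below uses exactly 5 crossings, so it is optimal:
1. Guard goes to cell block B with the paladin and the troll.
2. Guard goes back to cell block A alone.
3. Guard goes to cell block B with the cleric and the goblin.
4. Guard goes back to cell block A with the paladin.
5. Guard goes to cell block B with the bard and the paladin.

5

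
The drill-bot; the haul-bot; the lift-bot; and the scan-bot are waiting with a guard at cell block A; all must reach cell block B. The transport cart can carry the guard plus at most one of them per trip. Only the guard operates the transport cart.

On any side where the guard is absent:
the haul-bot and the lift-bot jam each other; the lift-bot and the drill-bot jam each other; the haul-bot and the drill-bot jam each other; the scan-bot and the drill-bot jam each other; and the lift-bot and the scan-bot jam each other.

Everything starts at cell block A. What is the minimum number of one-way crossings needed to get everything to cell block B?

impossible

Whatever the first load, the items left behind include a forbidden pair without the guard. No opening move is safe, so no plan exists.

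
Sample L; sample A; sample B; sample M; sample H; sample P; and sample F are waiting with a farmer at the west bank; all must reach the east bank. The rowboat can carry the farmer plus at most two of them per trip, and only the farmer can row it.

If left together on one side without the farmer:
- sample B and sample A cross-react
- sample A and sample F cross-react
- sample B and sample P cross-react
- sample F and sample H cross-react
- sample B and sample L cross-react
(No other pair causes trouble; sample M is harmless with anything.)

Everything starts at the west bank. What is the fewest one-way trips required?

9

Counting alone: the farmer can take at most 2 across per trip to the east bank, so moving all 7 needs at least 4 loaded trips out, with a return between consecutive ones — at least 7 crossings.
The safety rule pushes this higher. Following every safe sequence of crossings, the most of the 7 that can be at the east bank as the rowboat arrives there on crossing 7 is 6 — never all 7.
So no plan with fewer than 9 crossings exists, and this one achieves 9:
1. Farmer goes to the east bank with sample B and sample F.
2. Farmer goes back to the west bank alone.
3. Farmer goes to the east bank with sample L.
4. Farmer goes back to the west bank with sample B.
5. Farmer goes to the east bank with sample A and sample P.
6. Farmer goes back to the west bank with sample F.
7. Farmer goes to the east bank with sample H and sample M.
8. Farmer goes back to the west bank alone.
9. Farmer goes to the east bank with sample B and sample F.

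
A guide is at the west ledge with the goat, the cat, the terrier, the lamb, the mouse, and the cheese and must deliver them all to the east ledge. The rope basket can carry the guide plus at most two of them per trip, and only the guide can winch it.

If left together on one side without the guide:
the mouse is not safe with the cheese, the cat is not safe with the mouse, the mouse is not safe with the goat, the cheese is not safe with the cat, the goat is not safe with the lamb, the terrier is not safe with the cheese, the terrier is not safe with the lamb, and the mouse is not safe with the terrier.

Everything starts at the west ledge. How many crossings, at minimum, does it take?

impossible

Whatever the first load, the items left behind include a forbidden pair without the guide. No opening move is safe, so no plan exists.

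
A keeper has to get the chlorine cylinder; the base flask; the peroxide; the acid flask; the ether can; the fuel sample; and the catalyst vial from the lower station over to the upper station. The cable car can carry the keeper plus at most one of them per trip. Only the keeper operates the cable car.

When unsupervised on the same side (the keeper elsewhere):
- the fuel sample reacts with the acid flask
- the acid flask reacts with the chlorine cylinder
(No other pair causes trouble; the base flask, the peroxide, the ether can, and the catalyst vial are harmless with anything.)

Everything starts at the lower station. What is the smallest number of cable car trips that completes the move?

15

Counting alone: the keeper can take at most 1 across per trip to the upper station, so moving all 7 needs at least 7 loaded trips out, with a return between consecutive ones — at least 13 crossings.
The safety rule pushes this higher. Following every safe sequence of crossings, the most of the 7 that can be at the upper station as the cable car arrives there on crossing 13 is 6 — never all 7.
So no plan with fewer than 15 crossings exists, and this one achieves 15:
1. Keeper goes to the upper station with the acid flask.  [the lower station: the base flask, the catalyst vial, the chlorine cylinder, the ether can, the fuel sample, the peroxide | the upper station: the acid flask]
2. Keeper goes back to the lower station alone.  [the lower station: the base flask, the catalyst vial, the chlorine cylinder, the ether can, the fuel sample, the peroxide | the upper station: the acid flask]
3. Keeper goes to the upper station with the chlorine cylinder.  [the lower station: the base flask, the catalyst vial, the ether can, the fuel sample, the peroxide | the upper station: the acid flask, the chlorine cylinder]
4. Keeper goes back to the lower station with the acid flask.  [the lower station: the acid flask, the base flask, the catalyst vial, the ether can, the fuel sample, the peroxide | the upper station: the chlorine cylinder]
5. Keeper goes to the upper station with the fuel sample.  [the lower station: the acid flask, the base flask, the catalyst vial, the ether can, the peroxide | the upper station: the chlorine cylinder, the fuel sample]
6. Keeper goes back to the lower station alone.  [the lower station: the acid flask, the base flask, the catalyst vial, the ether can, the peroxide | the upper station: the chlorine cylinder, the fuel sample]
7. Keeper goes to the upper station with the base flask.  [the lower station: the acid flask, the catalyst vial, the ether can, the peroxide | the upper station: the base flask, the chlorine cylinder, the fuel sample]
8. Keeper goes back to the lower station alone.  [the lower station: the acid flask, the catalyst vial, the ether can, the peroxide | the upper station: the base flask, the chlorine cylinder, the fuel sample]
9. Keeper goes to the upper station with the peroxide.  [the lower station: the acid flask, the catalyst vial, the ether can | the upper station: the base flask, the chlorine cylinder, the fuel sample, the peroxide]
10. Keeper goes back to the lower station alone.  [the lower station: the acid flask, the catalyst vial, the ether can | the upper station: the base flask, the chlorine cylinder, the fuel sample, the peroxide]
11. Keeper goes to the upper station with the ether can.  [the lower station: the acid flask, the catalyst vial | the upper station: the base flask, the chlorine cylinder, the ether can, the fuel sample, the peroxide]
12. Keeper goes back to the lower station alone.  [the lower station: the acid flask, the catalyst vial | the upper station: the base flask, the chlorine cylinder, the ether can, the fuel sample, the peroxide]
13. Keeper goes to the upper station with the catalyst vial.  [the lower station: the acid flask | the upper station: the base flask, the catalyst vial, the chlorine cylinder, the ether can, the fuel sample, the peroxide]
14. Keeper goes back to the lower station alone.  [the lower station: the acid flask | the upper station: the base flask, the catalyst vial, the chlorine cylinder, the ether can, the fuel sample, the peroxide]
15. Keeper goes to the upper station with the acid flask.  [the lower station: — | the upper station: the acid flask, the base flask, the catalyst vial, the chlorine cylinder, the ether can, the fuel sample, the peroxide]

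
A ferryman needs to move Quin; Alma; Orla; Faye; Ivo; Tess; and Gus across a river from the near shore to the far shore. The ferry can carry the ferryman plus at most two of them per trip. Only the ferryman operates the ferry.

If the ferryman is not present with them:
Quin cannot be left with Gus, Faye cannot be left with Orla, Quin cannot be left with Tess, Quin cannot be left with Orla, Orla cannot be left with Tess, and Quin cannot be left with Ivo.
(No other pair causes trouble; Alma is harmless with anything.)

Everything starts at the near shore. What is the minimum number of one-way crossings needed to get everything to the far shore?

Counting alone: the ferryman can take at most 2 across per trip to the far shore, so moving all 7 needs at least 4 loaded trips out, with a return between consecutive ones — at least 7 crossings.
The safety rule pushes this higher. Following every safe sequence of crossings, the most of the 7 that can be at the far shore as the ferry arrives there on crossings 7, 9 is 5, 6 respectively — never all 7.
So no plan with fewer than 11 crossings exists, and this one achieves 11:
1. Ferryman goes to the far shore with Orla and Quin.
2. Ferryman goes back to the near shore with Quin.
3. Ferryman goes to the far shore with Alma and Quin.
4. Ferryman goes back to the near shore with Quin.
5. Ferryman goes to the far shore with Faye and Quin.
6. Ferryman goes back to the near shore with Orla.
7. Ferryman goes to the far shore with Ivo and Tess.
8. Ferryman goes back to the near shore with Quin.
9. Ferryman goes to the far shore with Gus and Quin.
10. Ferryman goes back to the near shore with Quin.
11. Ferryman goes to the far shore with Orla and Quin.

11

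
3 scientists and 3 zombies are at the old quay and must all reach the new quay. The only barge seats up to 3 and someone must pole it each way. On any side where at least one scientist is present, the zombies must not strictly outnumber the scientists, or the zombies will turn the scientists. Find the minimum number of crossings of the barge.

Counting alone: each trip to the new quay takes at most 3 across and each return brings at least 1 back, so after t trips out (and t−1 returns) at most 3t − (t−1) of the 6 are across; that first reaches 6 at t = 3, so at least 5 crossings are needed.
The plan below uses exactly 5 crossings, so it is optimal:
1. 2 zombies → the new quay.  (the old quay: 3S 1Z; the new quay: 0S 2Z)
2. 1 zombie ← the old quay.  (the old quay: 3S 2Z; the new quay: 0S 1Z)
3. 3 scientists → the new quay.  (the old quay: 0S 2Z; the new quay: 3S 1Z)
4. 1 zombie ← the old quay.  (the old quay: 0S 3Z; the new quay: 3S 0Z)
5. 3 zombies → the new quay.  (the old quay: 0S 0Z; the new quay: 3S 3Z)

5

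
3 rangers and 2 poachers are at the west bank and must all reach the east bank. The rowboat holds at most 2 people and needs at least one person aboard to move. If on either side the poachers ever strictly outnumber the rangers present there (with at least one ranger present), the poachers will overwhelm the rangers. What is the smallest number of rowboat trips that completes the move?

7

Counting alone: each trip to the east bank takes at most 2 across and each return brings at least 1 back, so after t trips out (and t−1 returns) at most 2t − (t−1) of the 5 are across; that first reaches 5 at t = 4, so at least 7 crossings are needed.
The plan below uses exactly 7 crossings, so it is optimal:
1. 2 poachers → the east bank.  (the west bank: 3R 0P; the east bank: 0R 2P)
2. 1 poacher ← the west bank.  (the west bank: 3R 1P; the east bank: 0R 1P)
3. 2 rangers → the east bank.  (the west bank: 1R 1P; the east bank: 2R 1P)
4. 1 ranger ← the west bank.  (the west bank: 2R 1P; the east bank: 1R 1P)
5. 1 ranger and 1 poacher → the east bank.  (the west bank: 1R 0P; the east bank: 2R 2P)
6. 1 poacher ← the west bank.  (the west bank: 1R 1P; the east bank: 2R 1P)
7. 1 ranger and 1 poacher → the east bank.  (the west bank: 0R 0P; the east bank: 3R 2P)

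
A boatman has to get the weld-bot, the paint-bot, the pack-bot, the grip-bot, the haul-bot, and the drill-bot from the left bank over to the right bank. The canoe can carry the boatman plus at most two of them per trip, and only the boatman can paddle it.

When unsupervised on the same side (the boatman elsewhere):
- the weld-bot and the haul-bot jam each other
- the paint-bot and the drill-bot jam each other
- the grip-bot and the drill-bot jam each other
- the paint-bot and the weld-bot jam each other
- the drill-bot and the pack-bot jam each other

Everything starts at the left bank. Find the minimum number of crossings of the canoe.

7

Counting alone: the boatman can take at most 2 across per trip to the right bank, so moving all 6 needs at least 3 loaded trips out, with a return between consecutive ones — at least 5 crossings.
The safety rule pushes this higher. Following every safe sequence of crossings, the most of the 6 that can be at the right bank as the canoe arrives there on crossing 5 is 5 — never all 6.
So no plan with fewer than 7 crossings exists, and this one achieves 7:
1. Boatman goes to the right bank with the drill-bot and the weld-bot.
2. Boatman goes back to the left bank alone.
3. Boatman goes to the right bank with the pack-bot and the paint-bot.
4. Boatman goes back to the left bank with the drill-bot and the weld-bot.
5. Boatman goes to the right bank with the grip-bot and the haul-bot.
6. Boatman goes back to the left bank alone.
7. Boatman goes to the right bank with the drill-bot and the weld-bot.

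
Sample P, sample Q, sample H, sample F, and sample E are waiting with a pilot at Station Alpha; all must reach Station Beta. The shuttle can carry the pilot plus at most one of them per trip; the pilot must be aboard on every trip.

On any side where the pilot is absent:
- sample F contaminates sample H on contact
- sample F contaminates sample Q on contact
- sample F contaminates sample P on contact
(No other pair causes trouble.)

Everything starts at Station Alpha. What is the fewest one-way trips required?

impossible

Following every safe sequence of crossings from the start, the most of the 5 that can be at Station Beta as the shuttle arrives there on crossings 1, 3, 5 is 1, 2, 3 respectively; the best ever achieved is 3 of 5.
From crossing 7 on, no configuration arises that was not already reachable earlier: only 18 distinct safe configurations (who is on which side, and where the shuttle is) can ever be reached, none of them has everyone across, and every continuation just revisits them. So no valid plan exists.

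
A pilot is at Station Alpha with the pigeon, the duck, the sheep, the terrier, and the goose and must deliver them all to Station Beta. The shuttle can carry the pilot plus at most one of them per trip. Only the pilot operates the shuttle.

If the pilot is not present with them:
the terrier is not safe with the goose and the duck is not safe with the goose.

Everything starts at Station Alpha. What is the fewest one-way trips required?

11

Counting alone: the pilot can take at most 1 across per trip to Station Beta, so moving all 5 needs at least 5 loaded trips out, with a return between consecutive ones — at least 9 crossings.
The safety rule pushes this higher. Following every safe sequence of crossings, the most of the 5 that can be at Station Beta as the shuttle arrives there on crossing 9 is 4 — never all 5.
So no plan with fewer than 11 crossings exists, and this one achieves 11:
1. Pilot goes to Station Beta with the goose.
2. Pilot goes back to Station Alpha alone.
3. Pilot goes to Station Beta with the pigeon.
4. Pilot goes back to Station Alpha alone.
5. Pilot goes to Station Beta with the duck.
6. Pilot goes back to Station Alpha with the goose.
7. Pilot goes to Station Beta with the terrier.
8. Pilot goes back to Station Alpha alone.
9. Pilot goes to Station Beta with the sheep.
10. Pilot goes back to Station Alpha alone.
11. Pilot goes to Station Beta with the goose.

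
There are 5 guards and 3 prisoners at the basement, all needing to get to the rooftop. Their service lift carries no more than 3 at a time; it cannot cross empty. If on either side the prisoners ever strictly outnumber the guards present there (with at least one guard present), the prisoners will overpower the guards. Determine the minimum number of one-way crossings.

7

Counting alone: each trip to the rooftop takes at most 3 across and each return brings at least 1 back, so after t trips out (and t−1 returns) at most 3t − (t−1) of the 8 are across; that first reaches 8 at t = 4, so at least 7 crossings are needed.
The plan below uses exactly 7 crossings, so it is optimal:
1. 2 prisoners → the rooftop.  (the basement: 5G 1P; the rooftop: 0G 2P)
2. 1 prisoner ← the basement.  (the basement: 5G 2P; the rooftop: 0G 1P)
3. 2 guards and 1 prisoner → the rooftop.  (the basement: 3G 1P; the rooftop: 2G 2P)
4. 1 prisoner ← the basement.  (the basement: 3G 2P; the rooftop: 2G 1P)
5. 1 guard and 2 prisoners → the rooftop.  (the basement: 2G 0P; the rooftop: 3G 3P)
6. 1 prisoner ← the basement.  (the basement: 2G 1P; the rooftop: 3G 2P)
7. 2 guards and 1 prisoner → the rooftop.  (the basement: 0G 0P; the rooftop: 5G 3P)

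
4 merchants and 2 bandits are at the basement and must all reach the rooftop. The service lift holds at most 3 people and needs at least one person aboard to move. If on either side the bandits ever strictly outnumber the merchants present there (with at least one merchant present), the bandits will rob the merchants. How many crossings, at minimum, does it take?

5

Counting alone: each trip to the rooftop takes at most 3 across and each return brings at least 1 back, so after t trips out (and t−1 returns) at most 3t − (t−1) of the 6 are across; that first reaches 6 at t = 3, so at least 5 crossings are needed.
The plan below uses exactly 5 crossings, so it is optimal:
1. 2 bandits → the rooftop.  (the basement: 4M 0B; the rooftop: 0M 2B)
2. 1 bandit ← the basement.  (the basement: 4M 1B; the rooftop: 0M 1B)
3. 2 merchants and 1 bandit → the rooftop.  (the basement: 2M 0B; the rooftop: 2M 2B)
4. 1 bandit ← the basement.  (the basement: 2M 1B; the rooftop: 2M 1B)
5. 2 merchants and 1 bandit → the rooftop.  (the basement: 0M 0B; the rooftop: 4M 2B)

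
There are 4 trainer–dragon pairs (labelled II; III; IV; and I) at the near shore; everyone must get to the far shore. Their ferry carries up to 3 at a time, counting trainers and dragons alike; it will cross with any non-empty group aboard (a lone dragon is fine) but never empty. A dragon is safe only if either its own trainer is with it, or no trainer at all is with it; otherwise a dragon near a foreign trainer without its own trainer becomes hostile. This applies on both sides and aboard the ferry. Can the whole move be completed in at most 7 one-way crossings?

No

Counting alone: each trip to the far shore takes at most 3 across and each return brings at least 1 back, so after t trips out (and t−1 returns) at most 3t − (t−1) of the 8 are across; that first reaches 8 at t = 4, so at least 7 crossings are needed.
The safety rule pushes this higher. Following every safe sequence of crossings, the most of the 8 that can be at the far shore as the ferry arrives there on crossing 7 is 7 — never all 8.
So the move cannot be finished within 7 crossings. (The shortest complete plan takes 9:)
1. dragon II and trainer II cross → the far shore.
2. trainer II crosses ← the near shore.
3. dragon III, trainer II, and trainer III cross → the far shore.
4. dragon II and trainer II cross ← the near shore.
5. trainer I, trainer II, and trainer IV cross → the far shore.
6. dragon III crosses ← the near shore.
7. dragon II and dragon III cross → the far shore.
8. dragon II crosses ← the near shore.
9. dragon I, dragon II, and dragon IV cross → the far shore.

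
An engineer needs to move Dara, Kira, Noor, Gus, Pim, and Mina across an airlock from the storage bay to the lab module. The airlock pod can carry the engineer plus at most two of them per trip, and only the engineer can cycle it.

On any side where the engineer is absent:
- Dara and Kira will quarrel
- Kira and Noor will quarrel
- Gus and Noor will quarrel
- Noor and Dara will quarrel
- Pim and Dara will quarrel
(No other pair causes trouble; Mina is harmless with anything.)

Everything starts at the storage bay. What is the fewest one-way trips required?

Counting alone: the engineer can take at most 2 across per trip to the lab module, so moving all 6 needs at least 3 loaded trips out, with a return between consecutive ones — at least 5 crossings.
The safety rule pushes this higher. Following every safe sequence of crossings, the most of the 6 that can be at the lab module as the airlock pod arrives there on crossings 5, 7 is 4, 5 respectively — never all 6.
So no plan with fewer than 9 crossings exists, and this one achieves 9:
1. Engineer goes to the lab module with Dara and Noor.
2. Engineer goes back to the storage bay with Dara.
3. Engineer goes to the lab module with Dara and Gus.
4. Engineer goes back to the storage bay with Noor.
5. Engineer goes to the lab module with Kira and Pim.
6. Engineer goes back to the storage bay with Dara.
7. Engineer goes to the lab module with Dara and Mina.
8. Engineer goes back to the storage bay with Dara.
9. Engineer goes to the lab module with Dara and Noor.

9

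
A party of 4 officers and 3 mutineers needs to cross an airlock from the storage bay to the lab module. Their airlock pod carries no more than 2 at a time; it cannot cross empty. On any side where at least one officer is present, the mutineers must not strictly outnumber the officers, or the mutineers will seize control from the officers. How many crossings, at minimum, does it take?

Counting alone: each trip to the lab module takes at most 2 across and each return brings at least 1 back, so after t trips out (and t−1 returns) at most 2t − (t−1) of the 7 are across; that first reaches 7 at t = 6, so at least 11 crossings are needed.
The plan below uses exactly 11 crossings, so it is optimal:
1. 2 mutineers → the lab module.  (the storage bay: 4O 1M; the lab module: 0O 2M)
2. 1 mutineer ← the storage bay.  (the storage bay: 4O 2M; the lab module: 0O 1M)
3. 2 mutineers → the lab module.  (the storage bay: 4O 0M; the lab module: 0O 3M)
4. 1 mutineer ← the storage bay.  (the storage bay: 4O 1M; the lab module: 0O 2M)
5. 2 officers → the lab module.  (the storage bay: 2O 1M; the lab module: 2O 2M)
6. 1 mutineer ← the storage bay.  (the storage bay: 2O 2M; the lab module: 2O 1M)
7. 1 officer and 1 mutineer → the lab module.  (the storage bay: 1O 1M; the lab module: 3O 2M)
8. 1 officer ← the storage bay.  (the storage bay: 2O 1M; the lab module: 2O 2M)
9. 1 officer and 1 mutineer → the lab module.  (the storage bay: 1O 0M; the lab module: 3O 3M)
10. 1 mutineer ← the storage bay.  (the storage bay: 1O 1M; the lab module: 3O 2M)
11. 1 officer and 1 mutineer → the lab module.  (the storage bay: 0O 0M; the lab module: 4O 3M)

11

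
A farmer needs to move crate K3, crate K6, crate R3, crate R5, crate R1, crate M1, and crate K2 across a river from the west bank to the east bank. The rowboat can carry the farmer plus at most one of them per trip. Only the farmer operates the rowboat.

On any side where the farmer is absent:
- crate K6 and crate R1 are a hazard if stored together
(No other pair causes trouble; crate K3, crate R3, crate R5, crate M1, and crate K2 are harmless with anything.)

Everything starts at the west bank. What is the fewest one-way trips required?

13

Counting alone: the farmer can take at most 1 across per trip to the east bank, so moving all 7 needs at least 7 loaded trips out, with a return between consecutive ones — at least 13 crossings.
The plan below uses exactly 13 crossings, so it is optimal:
1. Farmer goes to the east bank with crate K6.  [the west bank: crate K2, crate K3, crate M1, crate R1, crate R3, crate R5 | the east bank: crate K6]
2. Farmer goes back to the west bank alone.  [the west bank: crate K2, crate K3, crate M1, crate R1, crate R3, crate R5 | the east bank: crate K6]
3. Farmer goes to the east bank with crate K3.  [the west bank: crate K2, crate M1, crate R1, crate R3, crate R5 | the east bank: crate K3, crate K6]
4. Farmer goes back to the west bank alone.  [the west bank: crate K2, crate M1, crate R1, crate R3, crate R5 | the east bank: crate K3, crate K6]
5. Farmer goes to the east bank with crate R3.  [the west bank: crate K2, crate M1, crate R1, crate R5 | the east bank: crate K3, crate K6, crate R3]
6. Farmer goes back to the west bank alone.  [the west bank: crate K2, crate M1, crate R1, crate R5 | the east bank: crate K3, crate K6, crate R3]
7. Farmer goes to the east bank with crate R5.  [the west bank: crate K2, crate M1, crate R1 | the east bank: crate K3, crate K6, crate R3, crate R5]
8. Farmer goes back to the west bank alone.  [the west bank: crate K2, crate M1, crate R1 | the east bank: crate K3, crate K6, crate R3, crate R5]
9. Farmer goes to the east bank with crate M1.  [the west bank: crate K2, crate R1 | the east bank: crate K3, crate K6, crate M1, crate R3, crate R5]
10. Farmer goes back to the west bank alone.  [the west bank: crate K2, crate R1 | the east bank: crate K3, crate K6, crate M1, crate R3, crate R5]
11. Farmer goes to the east bank with crate K2.  [the west bank: crate R1 | the east bank: crate K2, crate K3, crate K6, crate M1, crate R3, crate R5]
12. Farmer goes back to the west bank alone.  [the west bank: crate R1 | the east bank: crate K2, crate K3, crate K6, crate M1, crate R3, crate R5]
13. Farmer goes to the east bank with crate R1.  [the west bank: — | the east bank: crate K2, crate K3, crate K6, crate M1, crate R1, crate R3, crate R5]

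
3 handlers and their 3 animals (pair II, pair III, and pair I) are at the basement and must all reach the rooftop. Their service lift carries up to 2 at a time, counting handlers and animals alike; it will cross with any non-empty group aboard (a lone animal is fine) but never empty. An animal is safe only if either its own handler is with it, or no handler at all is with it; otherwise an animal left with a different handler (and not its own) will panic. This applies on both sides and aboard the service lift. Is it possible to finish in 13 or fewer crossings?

Yes

Yes — this plan uses 11 crossings (≤ 13):
1. animal II and handler II cross → the rooftop.
2. handler II crosses ← the basement.
3. animal I and animal III cross → the rooftop.
4. animal II crosses ← the basement.
5. handler I and handler III cross → the rooftop.
6. animal III and handler III cross ← the basement.
7. handler II and handler III cross → the rooftop.
8. animal I crosses ← the basement.
9. animal II and animal III cross → the rooftop.
10. handler I crosses ← the basement.
11. animal I and handler I cross → the rooftop.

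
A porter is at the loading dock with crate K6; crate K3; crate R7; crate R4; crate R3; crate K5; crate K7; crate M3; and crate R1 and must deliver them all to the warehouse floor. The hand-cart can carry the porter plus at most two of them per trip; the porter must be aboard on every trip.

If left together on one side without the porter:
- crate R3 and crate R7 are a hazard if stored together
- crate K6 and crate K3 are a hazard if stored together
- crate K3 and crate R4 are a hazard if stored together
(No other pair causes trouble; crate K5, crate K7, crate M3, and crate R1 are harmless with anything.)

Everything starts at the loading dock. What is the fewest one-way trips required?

Counting alone: the porter can take at most 2 across per trip to the warehouse floor, so moving all 9 needs at least 5 loaded trips out, with a return between consecutive ones — at least 9 crossings.
The plan below uses exactly 9 crossings, so it is optimal:
1. Porter goes to the warehouse floor with crate K3 and crate R7.
2. Porter goes back to the loading dock alone.
3. Porter goes to the warehouse floor with crate K6 and crate R4.
4. Porter goes back to the loading dock with crate K3.
5. Porter goes to the warehouse floor with crate K5 and crate K7.
6. Porter goes back to the loading dock alone.
7. Porter goes to the warehouse floor with crate M3 and crate R1.
8. Porter goes back to the loading dock alone.
9. Porter goes to the warehouse floor with crate K3 and crate R3.

9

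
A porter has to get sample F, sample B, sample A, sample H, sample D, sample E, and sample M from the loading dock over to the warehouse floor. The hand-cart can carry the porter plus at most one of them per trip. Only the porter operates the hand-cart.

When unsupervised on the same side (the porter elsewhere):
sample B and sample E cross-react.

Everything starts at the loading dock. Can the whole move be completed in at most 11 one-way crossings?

No

Counting alone: the porter can take at most 1 across per trip to the warehouse floor, so moving all 7 needs at least 7 loaded trips out, with a return between consecutive ones — at least 13 crossings.
Since 11 < 13, 11 crossings cannot be enough. (The shortest complete plan in fact takes 13:)
1. Porter goes to the warehouse floor with sample B.  [the loading dock: sample A, sample D, sample E, sample F, sample H, sample M | the warehouse floor: sample B]
2. Porter goes back to the loading dock alone.  [the loading dock: sample A, sample D, sample E, sample F, sample H, sample M | the warehouse floor: sample B]
3. Porter goes to the warehouse floor with sample F.  [the loading dock: sample A, sample D, sample E, sample H, sample M | the warehouse floor: sample B, sample F]
4. Porter goes back to the loading dock alone.  [the loading dock: sample A, sample D, sample E, sample H, sample M | the warehouse floor: sample B, sample F]
5. Porter goes to the warehouse floor with sample A.  [the loading dock: sample D, sample E, sample H, sample M | the warehouse floor: sample A, sample B, sample F]
6. Porter goes back to the loading dock alone.  [the loading dock: sample D, sample E, sample H, sample M | the warehouse floor: sample A, sample B, sample F]
7. Porter goes to the warehouse floor with sample H.  [the loading dock: sample D, sample E, sample M | the warehouse floor: sample A, sample B, sample F, sample H]
8. Porter goes back to the loading dock alone.  [the loading dock: sample D, sample E, sample M | the warehouse floor: sample A, sample B, sample F, sample H]
9. Porter goes to the warehouse floor with sample D.  [the loading dock: sample E, sample M | the warehouse floor: sample A, sample B, sample D, sample F, sample H]
10. Porter goes back to the loading dock alone.  [the loading dock: sample E, sample M | the warehouse floor: sample A, sample B, sample D, sample F, sample H]
11. Porter goes to the warehouse floor with sample M.  [the loading dock: sample E | the warehouse floor: sample A, sample B, sample D, sample F, sample H, sample M]
12. Porter goes back to the loading dock alone.  [the loading dock: sample E | the warehouse floor: sample A, sample B, sample D, sample F, sample H, sample M]
13. Porter goes to the warehouse floor with sample E.  [the loading dock: — | the warehouse floor: sample A, sample B, sample D, sample E, sample F, sample H, sample M]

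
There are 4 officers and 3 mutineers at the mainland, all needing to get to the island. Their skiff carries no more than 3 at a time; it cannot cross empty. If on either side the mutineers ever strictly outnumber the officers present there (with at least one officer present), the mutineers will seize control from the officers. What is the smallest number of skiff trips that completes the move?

5

Counting alone: each trip to the island takes at most 3 across and each return brings at least 1 back, so after t trips out (and t−1 returns) at most 3t − (t−1) of the 7 are across; that first reaches 7 at t = 3, so at least 5 crossings are needed.
The plan below uses exactly 5 crossings, so it is optimal:
1. 3 mutineers → the island.  (the mainland: 4O 0M; the island: 0O 3M)
2. 1 mutineer ← the mainland.  (the mainland: 4O 1M; the island: 0O 2M)
3. 3 officers → the island.  (the mainland: 1O 1M; the island: 3O 2M)
4. 1 officer ← the mainland.  (the mainland: 2O 1M; the island: 2O 2M)
5. 2 officers and 1 mutineer → the island.  (the mainland: 0O 0M; the island: 4O 3M)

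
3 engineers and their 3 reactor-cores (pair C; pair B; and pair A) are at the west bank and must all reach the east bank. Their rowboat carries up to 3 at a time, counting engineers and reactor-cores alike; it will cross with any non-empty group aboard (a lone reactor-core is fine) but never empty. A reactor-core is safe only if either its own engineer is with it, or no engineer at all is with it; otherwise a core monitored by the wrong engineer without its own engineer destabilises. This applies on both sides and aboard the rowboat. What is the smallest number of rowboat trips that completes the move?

Counting alone: each trip to the east bank takes at most 3 across and each return brings at least 1 back, so after t trips out (and t−1 returns) at most 3t − (t−1) of the 6 are across; that first reaches 6 at t = 3, so at least 5 crossings are needed.
The plan below uses exactly 5 crossings, so it is optimal:
1. engineer C and reactor-core C cross → the east bank.
2. engineer C crosses ← the west bank.
3. engineer A, engineer B, and engineer C cross → the east bank.
4. reactor-core C crosses ← the west bank.
5. reactor-core A, reactor-core B, and reactor-core C cross → the east bank.

5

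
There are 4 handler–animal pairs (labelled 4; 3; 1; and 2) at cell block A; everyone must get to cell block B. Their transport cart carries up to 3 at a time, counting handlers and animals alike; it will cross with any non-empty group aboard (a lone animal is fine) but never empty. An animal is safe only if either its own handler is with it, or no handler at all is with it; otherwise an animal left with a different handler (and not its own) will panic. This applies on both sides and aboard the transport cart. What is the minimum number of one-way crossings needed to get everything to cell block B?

Counting alone: each trip to cell block B takes at most 3 across and each return brings at least 1 back, so after t trips out (and t−1 returns) at most 3t − (t−1) of the 8 are across; that first reaches 8 at t = 4, so at least 7 crossings are needed.
The safety rule pushes this higher. Following every safe sequence of crossings, the most of the 8 that can be at cell block B as the transport cart arrives there on crossing 7 is 7 — never all 8.
So no plan with fewer than 9 crossings exists, and this one achieves 9:
1. animal 4 and handler 4 cross → cell block B.
2. handler 4 crosses ← cell block A.
3. animal 3, handler 3, and handler 4 cross → cell block B.
4. animal 4 and handler 4 cross ← cell block A.
5. handler 1, handler 2, and handler 4 cross → cell block B.
6. animal 3 crosses ← cell block A.
7. animal 3 and animal 4 cross → cell block B.
8. animal 4 crosses ← cell block A.
9. animal 1, animal 2, and animal 4 cross → cell block B.

9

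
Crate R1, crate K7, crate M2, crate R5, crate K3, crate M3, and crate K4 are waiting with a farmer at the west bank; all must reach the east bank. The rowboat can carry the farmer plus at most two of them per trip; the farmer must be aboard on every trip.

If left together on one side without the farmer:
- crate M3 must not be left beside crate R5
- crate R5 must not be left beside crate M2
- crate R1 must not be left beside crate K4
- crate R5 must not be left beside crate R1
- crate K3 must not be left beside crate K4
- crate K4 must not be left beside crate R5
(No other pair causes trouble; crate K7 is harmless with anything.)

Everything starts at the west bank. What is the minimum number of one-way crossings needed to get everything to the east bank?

11

Counting alone: the farmer can take at most 2 across per trip to the east bank, so moving all 7 needs at least 4 loaded trips out, with a return between consecutive ones — at least 7 crossings.
The safety rule pushes this higher. Following every safe sequence of crossings, the most of the 7 that can be at the east bank as the rowboat arrives there on crossings 7, 9 is 5, 6 respectively — never all 7.
So no plan with fewer than 11 crossings exists, and this one achieves 11:
1. Farmer goes to the east bank with crate K4 and crate R5.
2. Farmer goes back to the west bank with crate R5.
3. Farmer goes to the east bank with crate K7 and crate R5.
4. Farmer goes back to the west bank with crate R5.
5. Farmer goes to the east bank with crate M2 and crate R5.
6. Farmer goes back to the west bank with crate R5.
7. Farmer goes to the east bank with crate M3 and crate R1.
8. Farmer goes back to the west bank with crate R1.
9. Farmer goes to the east bank with crate K3 and crate R1.
10. Farmer goes back to the west bank with crate K4.
11. Farmer goes to the east bank with crate K4 and crate R5.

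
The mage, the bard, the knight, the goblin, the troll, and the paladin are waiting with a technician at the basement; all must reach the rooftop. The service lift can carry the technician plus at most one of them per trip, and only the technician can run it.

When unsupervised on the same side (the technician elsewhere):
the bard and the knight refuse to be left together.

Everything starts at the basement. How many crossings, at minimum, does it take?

Counting alone: the technician can take at most 1 across per trip to the rooftop, so moving all 6 needs at least 6 loaded trips out, with a return between consecutive ones — at least 11 crossings.
The plan below uses exactly 11 crossings, so it is optimal:
1. Technician goes to the rooftop with the bard.
2. Technician goes back to the basement alone.
3. Technician goes to the rooftop with the mage.
4. Technician goes back to the basement alone.
5. Technician goes to the rooftop with the goblin.
6. Technician goes back to the basement alone.
7. Technician goes to the rooftop with the troll.
8. Technician goes back to the basement alone.
9. Technician goes to the rooftop with the paladin.
10. Technician goes back to the basement alone.
11. Technician goes to the rooftop with the knight.

11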